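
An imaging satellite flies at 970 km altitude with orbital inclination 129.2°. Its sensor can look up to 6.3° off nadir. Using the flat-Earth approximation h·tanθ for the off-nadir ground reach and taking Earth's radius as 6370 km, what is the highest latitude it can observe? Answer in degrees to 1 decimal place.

51.8°

Retrograde orbit: the ground track reaches ±(180° − i) = ±(180 − 129.2) = ±50.8°.
Sensor half-swath on the ground ≈ 970·tan(6.3°) = 107 km = 0.96° of latitude.
Maximum observable latitude ≈ 50.8 + 0.96 = 51.8°.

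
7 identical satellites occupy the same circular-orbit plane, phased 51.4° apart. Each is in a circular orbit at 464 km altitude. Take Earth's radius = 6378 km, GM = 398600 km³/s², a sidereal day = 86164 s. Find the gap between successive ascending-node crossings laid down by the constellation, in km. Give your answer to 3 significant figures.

374 km

Semi-major axis a = 6378 + 464 = 6842 km. Period T = 2π√(a³/μ) = 2π√(6842³/398600) = 5632.3 s = 93.87 min.
Single-satellite node shift = (5632.3/86164) × 360° = 23.53°.
With 7 satellites evenly phased, successive equator crossings are 23.53/7 = 3.362° apart.
That is 3.362 × 111.3 = 374 km at the equator.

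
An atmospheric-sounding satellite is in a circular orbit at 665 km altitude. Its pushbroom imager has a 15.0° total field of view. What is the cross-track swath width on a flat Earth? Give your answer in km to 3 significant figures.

175 km

Half-angle = 15.0°/2 = 7.5°.
Swath width ≈ 2h·tan(θ/2) = 2 × 665 × tan(7.5°) = 175.1 km.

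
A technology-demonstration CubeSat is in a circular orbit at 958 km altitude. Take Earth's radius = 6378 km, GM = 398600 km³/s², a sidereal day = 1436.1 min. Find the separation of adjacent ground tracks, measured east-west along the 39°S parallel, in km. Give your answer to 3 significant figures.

2260 km

Semi-major axis a = 6378 + 958 = 7336 km. Period T = 2π√(a³/μ) = 2π√(7336³/398600) = 6253.2 s = 104.22 min.
Node shift per orbit = (6253.2/86166) × 360° = 26.13°.
Equatorial spacing = 26.13 × 111.3 km/° = 2908 km.
At 39° latitude, spacing = 2908 × cos(39°) = 2260 km.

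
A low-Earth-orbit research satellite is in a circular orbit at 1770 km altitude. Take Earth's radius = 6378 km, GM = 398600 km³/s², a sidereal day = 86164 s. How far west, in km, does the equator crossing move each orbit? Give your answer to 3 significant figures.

3400 km

Semi-major axis a = 6378 + 1770 = 8148 km. Period T = 2π√(a³/μ) = 2π√(8148³/398600) = 7319.6 s = 121.99 min.
During one orbit Earth rotates (7319.6 / 86164) × 360° = 30.58°.
At the equator that is 30.58° × (2π·6378/360) km/° = 30.58 × 111.3 = 3404 km.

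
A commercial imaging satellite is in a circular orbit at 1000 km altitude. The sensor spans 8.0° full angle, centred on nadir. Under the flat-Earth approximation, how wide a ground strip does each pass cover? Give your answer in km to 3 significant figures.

Half-angle = 8.0°/2 = 4°.
Swath width ≈ 2h·tan(θ/2) = 2 × 1000 × tan(4°) = 139.9 km.

140 km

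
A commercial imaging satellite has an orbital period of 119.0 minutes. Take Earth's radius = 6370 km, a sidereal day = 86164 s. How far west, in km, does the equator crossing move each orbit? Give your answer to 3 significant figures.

3320 km

T = 119.0 min = 7140.0 s.
During one orbit Earth rotates (7140.0 / 86164) × 360° = 29.83°.
At the equator that is 29.83° × (2π·6370/360) km/° = 29.83 × 111.2 = 3317 km.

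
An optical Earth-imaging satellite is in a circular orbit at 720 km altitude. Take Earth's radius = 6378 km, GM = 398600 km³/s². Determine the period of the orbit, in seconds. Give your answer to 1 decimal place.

Semi-major axis a = 6378 + 720 = 7098 km. Period T = 2π√(a³/μ) = 2π√(7098³/398600) = 5951.3 s = 99.19 min.

5951.3 seconds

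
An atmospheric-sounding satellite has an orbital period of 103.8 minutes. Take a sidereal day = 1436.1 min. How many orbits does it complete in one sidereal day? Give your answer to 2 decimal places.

T = 103.8 min = 6228.0 s.
Orbits per sidereal day = 86166 / 6228.0 = 13.835.

13.84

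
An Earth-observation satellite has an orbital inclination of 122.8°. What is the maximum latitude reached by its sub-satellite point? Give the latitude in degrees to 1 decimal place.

Retrograde orbit: the ground track reaches ±(180° − i) = ±(180 − 122.8) = ±57.2°.

57.2°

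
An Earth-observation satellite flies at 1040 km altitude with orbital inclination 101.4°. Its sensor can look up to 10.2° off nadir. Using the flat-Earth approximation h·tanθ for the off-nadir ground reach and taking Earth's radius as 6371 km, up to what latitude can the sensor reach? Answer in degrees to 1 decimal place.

80.3°

Retrograde orbit: the ground track reaches ±(180° − i) = ±(180 − 101.4) = ±78.6°.
Sensor half-swath on the ground ≈ 1040·tan(10.2°) = 187 km = 1.68° of latitude.
Maximum observable latitude ≈ 78.6 + 1.68 = 80.3°.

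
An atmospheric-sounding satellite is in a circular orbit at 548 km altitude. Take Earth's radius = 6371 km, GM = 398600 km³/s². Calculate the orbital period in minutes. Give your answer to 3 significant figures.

95.5 min

Semi-major axis a = 6371 + 548 = 6919 km. Period T = 2π√(a³/μ) = 2π√(6919³/398600) = 5727.6 s = 95.46 min.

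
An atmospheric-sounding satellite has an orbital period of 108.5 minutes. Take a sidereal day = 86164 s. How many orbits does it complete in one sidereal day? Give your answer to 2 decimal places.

13.24

T = 108.5 min = 6510.0 s.
Orbits per sidereal day = 86164 / 6510.0 = 13.236.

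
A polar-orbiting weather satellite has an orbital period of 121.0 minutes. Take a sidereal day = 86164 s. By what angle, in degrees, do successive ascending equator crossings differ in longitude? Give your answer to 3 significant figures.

T = 121.0 min = 7260.0 s.
During one orbit Earth rotates (7260.0 / 86164) × 360° = 30.33°.

30.3°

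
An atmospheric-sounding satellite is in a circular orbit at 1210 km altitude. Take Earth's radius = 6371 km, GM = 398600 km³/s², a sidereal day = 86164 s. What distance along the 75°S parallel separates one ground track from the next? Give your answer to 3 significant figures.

790 km

Semi-major axis a = 6371 + 1210 = 7581 km. Period T = 2π√(a³/μ) = 2π√(7581³/398600) = 6569.0 s = 109.48 min.
Node shift per orbit = (6569.0/86164) × 360° = 27.45°.
Equatorial spacing = 27.45 × 111.2 km/° = 3052 km.
At 75° latitude, spacing = 3052 × cos(75°) = 790 km.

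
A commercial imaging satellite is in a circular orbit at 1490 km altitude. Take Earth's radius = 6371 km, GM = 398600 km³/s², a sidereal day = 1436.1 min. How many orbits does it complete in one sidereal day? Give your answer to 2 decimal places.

12.42

Semi-major axis a = 6371 + 1490 = 7861 km. Period T = 2π√(a³/μ) = 2π√(7861³/398600) = 6936.3 s = 115.61 min.
Orbits per sidereal day = 86166 / 6936.3 = 12.422.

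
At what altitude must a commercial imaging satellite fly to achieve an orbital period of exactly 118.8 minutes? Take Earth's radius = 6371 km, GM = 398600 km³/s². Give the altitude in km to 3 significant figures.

T = 118.8 min = 7128.0 s.
From T = 2π√(a³/μ): a = (μ T²/4π²)^(1/3) = (398600 × 7128.0² / 4π²)^(1/3) = 8005 km.
Altitude h = a − R = 8005 − 6371 = 1634 km.

1630 km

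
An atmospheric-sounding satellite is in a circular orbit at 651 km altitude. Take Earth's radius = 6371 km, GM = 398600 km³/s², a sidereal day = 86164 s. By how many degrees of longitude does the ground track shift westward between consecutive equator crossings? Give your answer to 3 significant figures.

24.5°

Semi-major axis a = 6371 + 651 = 7022 km. Period T = 2π√(a³/μ) = 2π√(7022³/398600) = 5856.0 s = 97.60 min.
During one orbit Earth rotates (5856.0 / 86164) × 360° = 24.47°.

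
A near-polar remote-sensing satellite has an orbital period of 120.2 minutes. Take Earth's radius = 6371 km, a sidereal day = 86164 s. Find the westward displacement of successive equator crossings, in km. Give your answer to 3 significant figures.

T = 120.2 min = 7212.0 s.
During one orbit Earth rotates (7212.0 / 86164) × 360° = 30.13°.
At the equator that is 30.13° × (2π·6371/360) km/° = 30.13 × 111.2 = 3351 km.

3350 km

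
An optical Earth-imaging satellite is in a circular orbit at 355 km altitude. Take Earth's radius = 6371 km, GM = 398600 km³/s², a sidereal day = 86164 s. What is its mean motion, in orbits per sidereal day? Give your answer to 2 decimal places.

Semi-major axis a = 6371 + 355 = 6726 km. Period T = 2π√(a³/μ) = 2π√(6726³/398600) = 5489.7 s = 91.49 min.
Orbits per sidereal day = 86164 / 5489.7 = 15.696.

15.70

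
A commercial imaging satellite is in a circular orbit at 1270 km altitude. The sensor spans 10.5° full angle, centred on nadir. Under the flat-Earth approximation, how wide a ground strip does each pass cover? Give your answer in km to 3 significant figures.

233 km

Half-angle = 10.5°/2 = 5.25°.
Swath width ≈ 2h·tan(θ/2) = 2 × 1270 × tan(5.25°) = 233.4 km.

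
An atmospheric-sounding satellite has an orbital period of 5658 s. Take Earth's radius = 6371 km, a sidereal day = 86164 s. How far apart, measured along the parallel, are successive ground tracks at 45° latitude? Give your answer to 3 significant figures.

1860 km

Node shift per orbit = (5658.0/86164) × 360° = 23.64°.
Equatorial spacing = 23.64 × 111.2 km/° = 2629 km.
At 45° latitude, spacing = 2629 × cos(45°) = 1859 km.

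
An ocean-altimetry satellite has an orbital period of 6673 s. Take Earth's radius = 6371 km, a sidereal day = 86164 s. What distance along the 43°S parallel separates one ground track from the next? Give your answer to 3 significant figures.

Node shift per orbit = (6673.0/86164) × 360° = 27.88°.
Equatorial spacing = 27.88 × 111.2 km/° = 3100 km.
At 43° latitude, spacing = 3100 × cos(43°) = 2267 km.

2270 km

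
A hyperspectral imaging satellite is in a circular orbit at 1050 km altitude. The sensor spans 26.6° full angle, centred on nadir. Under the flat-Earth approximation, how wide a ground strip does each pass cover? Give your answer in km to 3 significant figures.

Half-angle = 26.6°/2 = 13.3°.
Swath width ≈ 2h·tan(θ/2) = 2 × 1050 × tan(13.3°) = 496.4 km.

496 km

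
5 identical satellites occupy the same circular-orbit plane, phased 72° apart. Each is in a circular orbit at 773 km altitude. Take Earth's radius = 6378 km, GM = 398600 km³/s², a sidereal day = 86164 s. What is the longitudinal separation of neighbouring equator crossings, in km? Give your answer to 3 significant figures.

Semi-major axis a = 6378 + 773 = 7151 km. Period T = 2π√(a³/μ) = 2π√(7151³/398600) = 6018.1 s = 100.30 min.
Single-satellite node shift = (6018.1/86164) × 360° = 25.14°.
With 5 satellites evenly phased, successive equator crossings are 25.14/5 = 5.029° apart.
That is 5.029 × 111.3 = 560 km at the equator.

560 km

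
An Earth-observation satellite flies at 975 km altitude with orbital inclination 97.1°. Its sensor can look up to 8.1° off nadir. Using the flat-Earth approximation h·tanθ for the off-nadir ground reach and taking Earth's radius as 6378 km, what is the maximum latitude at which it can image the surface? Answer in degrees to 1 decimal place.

Retrograde orbit: the ground track reaches ±(180° − i) = ±(180 − 97.1) = ±82.9°.
Sensor half-swath on the ground ≈ 975·tan(8.1°) = 139 km = 1.25° of latitude.
Maximum observable latitude ≈ 82.9 + 1.25 = 84.1°.

84.1°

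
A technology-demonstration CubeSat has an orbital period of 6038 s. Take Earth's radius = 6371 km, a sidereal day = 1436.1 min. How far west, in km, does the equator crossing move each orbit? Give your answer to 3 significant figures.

2810 km

During one orbit Earth rotates (6038.0 / 86166) × 360° = 25.23°.
At the equator that is 25.23° × (2π·6371/360) km/° = 25.23 × 111.2 = 2805 km.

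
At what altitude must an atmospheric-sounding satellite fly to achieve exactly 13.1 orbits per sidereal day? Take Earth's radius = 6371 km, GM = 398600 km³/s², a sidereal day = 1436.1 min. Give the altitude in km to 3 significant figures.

1220 km

Required period T = 86166 / 13.1 = 6577.6 s.
From T = 2π√(a³/μ): a = (μ T²/4π²)^(1/3) = (398600 × 6577.6² / 4π²)^(1/3) = 7588 km.
Altitude h = a − R = 7588 − 6371 = 1217 km.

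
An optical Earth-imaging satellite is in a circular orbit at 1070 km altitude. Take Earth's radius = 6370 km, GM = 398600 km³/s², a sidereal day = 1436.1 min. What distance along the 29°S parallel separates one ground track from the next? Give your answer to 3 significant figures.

Semi-major axis a = 6370 + 1070 = 7440 km. Period T = 2π√(a³/μ) = 2π√(7440³/398600) = 6386.6 s = 106.44 min.
Node shift per orbit = (6386.6/86166) × 360° = 26.68°.
Equatorial spacing = 26.68 × 111.2 km/° = 2967 km.
At 29° latitude, spacing = 2967 × cos(29°) = 2595 km.

2590 km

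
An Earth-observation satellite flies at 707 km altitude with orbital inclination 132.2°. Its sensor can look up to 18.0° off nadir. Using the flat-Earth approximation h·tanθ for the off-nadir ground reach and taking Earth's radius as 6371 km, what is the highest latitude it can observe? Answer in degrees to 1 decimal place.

49.9°

Retrograde orbit: the ground track reaches ±(180° − i) = ±(180 − 132.2) = ±47.8°.
Sensor half-swath on the ground ≈ 707·tan(18.0°) = 230 km = 2.07° of latitude.
Maximum observable latitude ≈ 47.8 + 2.07 = 49.9°.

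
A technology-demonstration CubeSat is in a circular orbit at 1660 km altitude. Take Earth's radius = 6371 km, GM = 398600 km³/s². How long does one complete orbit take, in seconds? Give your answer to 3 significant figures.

7160 seconds

Semi-major axis a = 6371 + 1660 = 8031 km. Period T = 2π√(a³/μ) = 2π√(8031³/398600) = 7162.5 s = 119.38 min.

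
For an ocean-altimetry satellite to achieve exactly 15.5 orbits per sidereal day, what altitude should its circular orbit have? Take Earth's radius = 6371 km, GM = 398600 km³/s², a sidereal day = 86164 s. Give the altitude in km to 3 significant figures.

Required period T = 86164 / 15.5 = 5559.0 s.
From T = 2π√(a³/μ): a = (μ T²/4π²)^(1/3) = (398600 × 5559.0² / 4π²)^(1/3) = 6782 km.
Altitude h = a − R = 6782 − 6371 = 411 km.

411 km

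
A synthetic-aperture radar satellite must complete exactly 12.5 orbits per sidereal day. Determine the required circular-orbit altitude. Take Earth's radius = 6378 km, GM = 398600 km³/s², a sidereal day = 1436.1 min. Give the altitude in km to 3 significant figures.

Required period T = 86166 / 12.5 = 6893.3 s.
From T = 2π√(a³/μ): a = (μ T²/4π²)^(1/3) = (398600 × 6893.3² / 4π²)^(1/3) = 7828 km.
Altitude h = a − R = 7828 − 6378 = 1450 km.

1450 km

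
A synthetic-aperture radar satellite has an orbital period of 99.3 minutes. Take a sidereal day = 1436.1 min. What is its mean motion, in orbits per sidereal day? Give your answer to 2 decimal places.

14.46

T = 99.3 min = 5958.0 s.
Orbits per sidereal day = 86166 / 5958.0 = 14.462.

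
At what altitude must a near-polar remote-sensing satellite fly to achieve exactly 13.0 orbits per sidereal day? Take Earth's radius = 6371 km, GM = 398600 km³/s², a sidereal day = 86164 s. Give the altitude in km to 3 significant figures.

Required period T = 86164 / 13.0 = 6628.0 s.
From T = 2π√(a³/μ): a = (μ T²/4π²)^(1/3) = (398600 × 6628.0² / 4π²)^(1/3) = 7626 km.
Altitude h = a − R = 7626 − 6371 = 1255 km.

1260 km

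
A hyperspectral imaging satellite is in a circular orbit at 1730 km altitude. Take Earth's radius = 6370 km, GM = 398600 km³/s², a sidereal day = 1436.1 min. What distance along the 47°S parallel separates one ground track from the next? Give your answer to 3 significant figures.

Semi-major axis a = 6370 + 1730 = 8100 km. Period T = 2π√(a³/μ) = 2π√(8100³/398600) = 7255.0 s = 120.92 min.
Node shift per orbit = (7255.0/86166) × 360° = 30.31°.
Equatorial spacing = 30.31 × 111.2 km/° = 3370 km.
At 47° latitude, spacing = 3370 × cos(47°) = 2298 km.

2300 km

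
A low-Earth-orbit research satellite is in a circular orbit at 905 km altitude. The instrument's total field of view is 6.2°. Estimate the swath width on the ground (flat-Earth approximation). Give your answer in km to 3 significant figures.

Half-angle = 6.2°/2 = 3.1°.
Swath width ≈ 2h·tan(θ/2) = 2 × 905 × tan(3.1°) = 98.0 km.

98.0 km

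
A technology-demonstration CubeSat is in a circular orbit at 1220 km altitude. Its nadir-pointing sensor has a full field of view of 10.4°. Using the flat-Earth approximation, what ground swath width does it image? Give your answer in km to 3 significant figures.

222 km

Half-angle = 10.4°/2 = 5.2°.
Swath width ≈ 2h·tan(θ/2) = 2 × 1220 × tan(5.2°) = 222.1 km.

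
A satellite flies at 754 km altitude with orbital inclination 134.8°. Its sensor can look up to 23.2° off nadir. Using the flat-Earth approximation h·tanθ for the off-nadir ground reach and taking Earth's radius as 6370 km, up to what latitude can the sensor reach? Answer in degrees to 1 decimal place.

48.1°

Retrograde orbit: the ground track reaches ±(180° − i) = ±(180 − 134.8) = ±45.2°.
Sensor half-swath on the ground ≈ 754·tan(23.2°) = 323 km = 2.91° of latitude.
Maximum observable latitude ≈ 45.2 + 2.91 = 48.1°.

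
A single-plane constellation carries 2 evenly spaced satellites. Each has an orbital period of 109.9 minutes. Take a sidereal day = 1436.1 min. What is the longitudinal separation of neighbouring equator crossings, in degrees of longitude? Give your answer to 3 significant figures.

T = 109.9 min = 6594.0 s.
Single-satellite node shift = (6594.0/86166) × 360° = 27.55°.
With 2 satellites evenly phased, successive equator crossings are 27.55/2 = 13.775° apart.

13.8°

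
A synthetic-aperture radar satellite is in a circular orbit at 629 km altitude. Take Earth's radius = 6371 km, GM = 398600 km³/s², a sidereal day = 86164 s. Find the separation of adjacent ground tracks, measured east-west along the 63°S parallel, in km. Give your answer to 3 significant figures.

Semi-major axis a = 6371 + 629 = 7000 km. Period T = 2π√(a³/μ) = 2π√(7000³/398600) = 5828.5 s = 97.14 min.
Node shift per orbit = (5828.5/86164) × 360° = 24.35°.
Equatorial spacing = 24.35 × 111.2 km/° = 2708 km.
At 63° latitude, spacing = 2708 × cos(63°) = 1229 km.

1230 km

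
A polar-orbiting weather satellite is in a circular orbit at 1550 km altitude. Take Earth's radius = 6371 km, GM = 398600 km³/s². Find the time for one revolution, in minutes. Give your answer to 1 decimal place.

Semi-major axis a = 6371 + 1550 = 7921 km. Period T = 2π√(a³/μ) = 2π√(7921³/398600) = 7015.9 s = 116.93 min.

116.9 min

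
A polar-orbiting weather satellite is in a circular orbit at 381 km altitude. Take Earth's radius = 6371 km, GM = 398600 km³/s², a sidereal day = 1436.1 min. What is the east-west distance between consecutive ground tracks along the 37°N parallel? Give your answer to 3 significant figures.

Semi-major axis a = 6371 + 381 = 6752 km. Period T = 2π√(a³/μ) = 2π√(6752³/398600) = 5521.5 s = 92.03 min.
Node shift per orbit = (5521.5/86166) × 360° = 23.07°.
Equatorial spacing = 23.07 × 111.2 km/° = 2565 km.
At 37° latitude, spacing = 2565 × cos(37°) = 2049 km.

2050 km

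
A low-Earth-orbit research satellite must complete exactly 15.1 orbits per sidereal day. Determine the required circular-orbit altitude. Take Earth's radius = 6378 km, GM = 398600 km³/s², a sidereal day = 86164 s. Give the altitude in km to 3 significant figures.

524 km

Required period T = 86164 / 15.1 = 5706.2 s.
From T = 2π√(a³/μ): a = (μ T²/4π²)^(1/3) = (398600 × 5706.2² / 4π²)^(1/3) = 6902 km.
Altitude h = a − R = 6902 − 6378 = 524 km.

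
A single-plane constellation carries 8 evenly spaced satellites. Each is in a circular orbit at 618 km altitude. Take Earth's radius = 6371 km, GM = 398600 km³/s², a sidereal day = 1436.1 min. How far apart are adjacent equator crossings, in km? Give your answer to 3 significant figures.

338 km

Semi-major axis a = 6371 + 618 = 6989 km. Period T = 2π√(a³/μ) = 2π√(6989³/398600) = 5814.8 s = 96.91 min.
Single-satellite node shift = (5814.8/86166) × 360° = 24.29°.
With 8 satellites evenly phased, successive equator crossings are 24.29/8 = 3.037° apart.
That is 3.037 × 111.2 = 338 km at the equator.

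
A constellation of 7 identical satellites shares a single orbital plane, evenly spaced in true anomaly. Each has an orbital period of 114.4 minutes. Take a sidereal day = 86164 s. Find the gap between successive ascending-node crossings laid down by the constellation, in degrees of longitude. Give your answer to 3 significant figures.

T = 114.4 min = 6864.0 s.
Single-satellite node shift = (6864.0/86164) × 360° = 28.68°.
With 7 satellites evenly phased, successive equator crossings are 28.68/7 = 4.097° apart.

4.10°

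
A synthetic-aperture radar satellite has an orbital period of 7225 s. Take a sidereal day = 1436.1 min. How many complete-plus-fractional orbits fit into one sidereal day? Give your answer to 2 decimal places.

11.93

Orbits per sidereal day = 86166 / 7225.0 = 11.926.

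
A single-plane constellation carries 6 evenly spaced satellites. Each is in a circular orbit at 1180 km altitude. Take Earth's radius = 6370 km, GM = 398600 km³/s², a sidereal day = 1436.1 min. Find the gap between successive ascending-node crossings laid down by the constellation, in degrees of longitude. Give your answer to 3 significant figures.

4.55°

Semi-major axis a = 6370 + 1180 = 7550 km. Period T = 2π√(a³/μ) = 2π√(7550³/398600) = 6528.8 s = 108.81 min.
Single-satellite node shift = (6528.8/86166) × 360° = 27.28°.
With 6 satellites evenly phased, successive equator crossings are 27.28/6 = 4.546° apart.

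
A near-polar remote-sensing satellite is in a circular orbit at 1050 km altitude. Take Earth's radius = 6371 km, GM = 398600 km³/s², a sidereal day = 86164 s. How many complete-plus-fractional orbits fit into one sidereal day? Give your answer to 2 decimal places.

13.54

Semi-major axis a = 6371 + 1050 = 7421 km. Period T = 2π√(a³/μ) = 2π√(7421³/398600) = 6362.2 s = 106.04 min.
Orbits per sidereal day = 86164 / 6362.2 = 13.543.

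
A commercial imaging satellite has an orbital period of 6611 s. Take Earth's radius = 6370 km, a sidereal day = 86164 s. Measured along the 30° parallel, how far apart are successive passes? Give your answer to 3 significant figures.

2660 km

Node shift per orbit = (6611.0/86164) × 360° = 27.62°.
Equatorial spacing = 27.62 × 111.2 km/° = 3071 km.
At 30° latitude, spacing = 3071 × cos(30°) = 2659 km.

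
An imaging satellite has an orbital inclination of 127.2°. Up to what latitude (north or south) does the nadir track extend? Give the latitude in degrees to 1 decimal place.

52.8°

Retrograde orbit: the ground track reaches ±(180° − i) = ±(180 − 127.2) = ±52.8°.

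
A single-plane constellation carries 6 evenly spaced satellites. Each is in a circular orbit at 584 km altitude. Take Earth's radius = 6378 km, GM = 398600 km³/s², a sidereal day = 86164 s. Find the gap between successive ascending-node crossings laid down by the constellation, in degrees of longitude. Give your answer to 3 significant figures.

Semi-major axis a = 6378 + 584 = 6962 km. Period T = 2π√(a³/μ) = 2π√(6962³/398600) = 5781.1 s = 96.35 min.
Single-satellite node shift = (5781.1/86164) × 360° = 24.15°.
With 6 satellites evenly phased, successive equator crossings are 24.15/6 = 4.026° apart.

4.03°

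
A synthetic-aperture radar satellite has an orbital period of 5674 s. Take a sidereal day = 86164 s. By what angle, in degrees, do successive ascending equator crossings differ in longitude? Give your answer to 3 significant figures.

23.7°

During one orbit Earth rotates (5674.0 / 86164) × 360° = 23.71°.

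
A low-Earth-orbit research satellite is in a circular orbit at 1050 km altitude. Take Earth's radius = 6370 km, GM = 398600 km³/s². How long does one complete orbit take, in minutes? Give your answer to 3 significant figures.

106 min

Semi-major axis a = 6370 + 1050 = 7420 km. Period T = 2π√(a³/μ) = 2π√(7420³/398600) = 6360.9 s = 106.01 min.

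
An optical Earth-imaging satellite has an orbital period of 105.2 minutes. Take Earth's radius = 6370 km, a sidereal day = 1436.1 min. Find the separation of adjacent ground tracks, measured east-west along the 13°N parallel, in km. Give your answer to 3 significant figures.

2860 km

T = 105.2 min = 6312.0 s.
Node shift per orbit = (6312.0/86166) × 360° = 26.37°.
Equatorial spacing = 26.37 × 111.2 km/° = 2932 km.
At 13° latitude, spacing = 2932 × cos(13°) = 2857 km.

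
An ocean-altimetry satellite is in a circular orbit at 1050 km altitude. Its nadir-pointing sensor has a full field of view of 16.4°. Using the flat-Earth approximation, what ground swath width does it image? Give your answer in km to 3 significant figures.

303 km

Half-angle = 16.4°/2 = 8.2°.
Swath width ≈ 2h·tan(θ/2) = 2 × 1050 × tan(8.2°) = 302.6 km.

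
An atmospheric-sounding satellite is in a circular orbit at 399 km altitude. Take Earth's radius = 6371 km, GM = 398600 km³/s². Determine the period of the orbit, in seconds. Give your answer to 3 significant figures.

5540 seconds

Semi-major axis a = 6371 + 399 = 6770 km. Period T = 2π√(a³/μ) = 2π√(6770³/398600) = 5543.6 s = 92.39 min.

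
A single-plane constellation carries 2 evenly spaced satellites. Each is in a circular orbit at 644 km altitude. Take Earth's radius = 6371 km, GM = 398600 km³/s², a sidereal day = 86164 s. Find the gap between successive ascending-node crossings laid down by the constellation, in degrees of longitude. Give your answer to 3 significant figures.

Semi-major axis a = 6371 + 644 = 7015 km. Period T = 2π√(a³/μ) = 2π√(7015³/398600) = 5847.3 s = 97.45 min.
Single-satellite node shift = (5847.3/86164) × 360° = 24.43°.
With 2 satellites evenly phased, successive equator crossings are 24.43/2 = 12.215° apart.

12.2°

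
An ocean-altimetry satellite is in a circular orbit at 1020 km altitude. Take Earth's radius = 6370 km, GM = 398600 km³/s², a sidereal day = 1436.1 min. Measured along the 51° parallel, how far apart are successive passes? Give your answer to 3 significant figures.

Semi-major axis a = 6370 + 1020 = 7390 km. Period T = 2π√(a³/μ) = 2π√(7390³/398600) = 6322.3 s = 105.37 min.
Node shift per orbit = (6322.3/86166) × 360° = 26.41°.
Equatorial spacing = 26.41 × 111.2 km/° = 2937 km.
At 51° latitude, spacing = 2937 × cos(51°) = 1848 km.

1850 km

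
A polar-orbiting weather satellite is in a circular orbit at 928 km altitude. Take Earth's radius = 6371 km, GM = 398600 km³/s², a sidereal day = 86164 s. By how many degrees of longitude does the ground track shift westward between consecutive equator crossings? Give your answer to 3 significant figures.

Semi-major axis a = 6371 + 928 = 7299 km. Period T = 2π√(a³/μ) = 2π√(7299³/398600) = 6205.9 s = 103.43 min.
During one orbit Earth rotates (6205.9 / 86164) × 360° = 25.93°.

25.9°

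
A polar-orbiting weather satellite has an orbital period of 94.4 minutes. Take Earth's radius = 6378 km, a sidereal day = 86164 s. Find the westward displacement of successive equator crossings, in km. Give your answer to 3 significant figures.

2630 km

T = 94.4 min = 5664.0 s.
During one orbit Earth rotates (5664.0 / 86164) × 360° = 23.66°.
At the equator that is 23.66° × (2π·6378/360) km/° = 23.66 × 111.3 = 2634 km.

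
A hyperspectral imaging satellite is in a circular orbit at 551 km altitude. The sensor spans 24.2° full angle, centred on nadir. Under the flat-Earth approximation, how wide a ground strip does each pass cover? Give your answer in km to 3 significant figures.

Half-angle = 24.2°/2 = 12.1°.
Swath width ≈ 2h·tan(θ/2) = 2 × 551 × tan(12.1°) = 236.2 km.

236 km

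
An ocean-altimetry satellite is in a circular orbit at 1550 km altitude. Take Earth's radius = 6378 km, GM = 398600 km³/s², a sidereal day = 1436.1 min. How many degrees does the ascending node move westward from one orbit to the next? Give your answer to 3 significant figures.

29.4°

Semi-major axis a = 6378 + 1550 = 7928 km. Period T = 2π√(a³/μ) = 2π√(7928³/398600) = 7025.2 s = 117.09 min.
During one orbit Earth rotates (7025.2 / 86166) × 360° = 29.35°.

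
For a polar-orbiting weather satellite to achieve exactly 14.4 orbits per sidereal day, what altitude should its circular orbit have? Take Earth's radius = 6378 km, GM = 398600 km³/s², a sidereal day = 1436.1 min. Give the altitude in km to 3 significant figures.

Required period T = 86166 / 14.4 = 5983.8 s.
From T = 2π√(a³/μ): a = (μ T²/4π²)^(1/3) = (398600 × 5983.8² / 4π²)^(1/3) = 7124 km.
Altitude h = a − R = 7124 − 6378 = 746 km.

746 km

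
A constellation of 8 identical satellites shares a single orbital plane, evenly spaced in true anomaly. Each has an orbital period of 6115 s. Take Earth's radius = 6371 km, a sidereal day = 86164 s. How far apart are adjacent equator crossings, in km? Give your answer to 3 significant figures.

Single-satellite node shift = (6115.0/86164) × 360° = 25.55°.
With 8 satellites evenly phased, successive equator crossings are 25.55/8 = 3.194° apart.
That is 3.194 × 111.2 = 355 km at the equator.

355 km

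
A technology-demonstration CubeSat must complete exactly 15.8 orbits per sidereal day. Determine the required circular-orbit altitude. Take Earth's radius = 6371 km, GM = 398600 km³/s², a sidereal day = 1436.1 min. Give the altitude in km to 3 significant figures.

325 km

Required period T = 86166 / 15.8 = 5453.5 s.
From T = 2π√(a³/μ): a = (μ T²/4π²)^(1/3) = (398600 × 5453.5² / 4π²)^(1/3) = 6696 km.
Altitude h = a − R = 6696 − 6371 = 325 km.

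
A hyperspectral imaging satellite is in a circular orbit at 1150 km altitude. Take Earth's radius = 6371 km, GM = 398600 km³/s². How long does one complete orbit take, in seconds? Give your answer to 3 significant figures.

Semi-major axis a = 6371 + 1150 = 7521 km. Period T = 2π√(a³/μ) = 2π√(7521³/398600) = 6491.2 s = 108.19 min.

6490 seconds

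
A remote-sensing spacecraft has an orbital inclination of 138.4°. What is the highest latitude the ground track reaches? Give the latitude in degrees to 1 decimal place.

41.6°

Retrograde orbit: the ground track reaches ±(180° − i) = ±(180 − 138.4) = ±41.6°.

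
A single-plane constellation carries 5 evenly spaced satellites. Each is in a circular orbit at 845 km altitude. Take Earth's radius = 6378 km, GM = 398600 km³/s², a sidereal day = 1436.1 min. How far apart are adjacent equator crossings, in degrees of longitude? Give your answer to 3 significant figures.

5.10°

Semi-major axis a = 6378 + 845 = 7223 km. Period T = 2π√(a³/μ) = 2π√(7223³/398600) = 6109.2 s = 101.82 min.
Single-satellite node shift = (6109.2/86166) × 360° = 25.52°.
With 5 satellites evenly phased, successive equator crossings are 25.52/5 = 5.105° apart.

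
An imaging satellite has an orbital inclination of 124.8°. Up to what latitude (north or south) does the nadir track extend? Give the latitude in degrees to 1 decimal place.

55.2°

Retrograde orbit: the ground track reaches ±(180° − i) = ±(180 − 124.8) = ±55.2°.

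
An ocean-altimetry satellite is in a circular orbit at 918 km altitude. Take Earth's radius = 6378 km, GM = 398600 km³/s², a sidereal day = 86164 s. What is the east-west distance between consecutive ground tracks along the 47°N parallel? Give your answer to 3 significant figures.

Semi-major axis a = 6378 + 918 = 7296 km. Period T = 2π√(a³/μ) = 2π√(7296³/398600) = 6202.1 s = 103.37 min.
Node shift per orbit = (6202.1/86164) × 360° = 25.91°.
Equatorial spacing = 25.91 × 111.3 km/° = 2885 km.
At 47° latitude, spacing = 2885 × cos(47°) = 1967 km.

1970 km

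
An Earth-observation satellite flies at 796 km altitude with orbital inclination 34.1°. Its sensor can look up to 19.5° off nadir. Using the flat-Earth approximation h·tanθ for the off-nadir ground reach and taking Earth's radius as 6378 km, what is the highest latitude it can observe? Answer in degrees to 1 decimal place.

36.6°

For a prograde orbit the ground track reaches latitude ±i = ±34.1°.
Sensor half-swath on the ground ≈ 796·tan(19.5°) = 282 km = 2.53° of latitude.
Maximum observable latitude ≈ 34.1 + 2.53 = 36.6°.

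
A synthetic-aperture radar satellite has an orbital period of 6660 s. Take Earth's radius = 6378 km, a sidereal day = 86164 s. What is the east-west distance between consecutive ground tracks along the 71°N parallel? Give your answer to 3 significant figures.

1010 km

Node shift per orbit = (6660.0/86164) × 360° = 27.83°.
Equatorial spacing = 27.83 × 111.3 km/° = 3098 km.
At 71° latitude, spacing = 3098 × cos(71°) = 1008 km.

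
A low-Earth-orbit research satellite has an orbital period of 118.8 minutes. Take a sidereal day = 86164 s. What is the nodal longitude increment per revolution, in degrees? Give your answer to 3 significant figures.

29.8°

T = 118.8 min = 7128.0 s.
During one orbit Earth rotates (7128.0 / 86164) × 360° = 29.78°.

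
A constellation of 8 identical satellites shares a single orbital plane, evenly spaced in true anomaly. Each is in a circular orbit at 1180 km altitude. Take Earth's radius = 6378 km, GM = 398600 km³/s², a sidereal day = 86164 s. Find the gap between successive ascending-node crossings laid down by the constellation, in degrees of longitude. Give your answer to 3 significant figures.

Semi-major axis a = 6378 + 1180 = 7558 km. Period T = 2π√(a³/μ) = 2π√(7558³/398600) = 6539.2 s = 108.99 min.
Single-satellite node shift = (6539.2/86164) × 360° = 27.32°.
With 8 satellites evenly phased, successive equator crossings are 27.32/8 = 3.415° apart.

3.42°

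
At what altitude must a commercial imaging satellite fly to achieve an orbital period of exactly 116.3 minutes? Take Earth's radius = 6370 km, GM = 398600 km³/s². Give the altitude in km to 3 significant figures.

T = 116.3 min = 6978.0 s.
From T = 2π√(a³/μ): a = (μ T²/4π²)^(1/3) = (398600 × 6978.0² / 4π²)^(1/3) = 7892 km.
Altitude h = a − R = 7892 − 6370 = 1522 km.

1520 km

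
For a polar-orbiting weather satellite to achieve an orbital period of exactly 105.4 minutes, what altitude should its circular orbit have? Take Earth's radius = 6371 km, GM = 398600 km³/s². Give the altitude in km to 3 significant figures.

1020 km

T = 105.4 min = 6324.0 s.
From T = 2π√(a³/μ): a = (μ T²/4π²)^(1/3) = (398600 × 6324.0² / 4π²)^(1/3) = 7391 km.
Altitude h = a − R = 7391 − 6371 = 1020 km.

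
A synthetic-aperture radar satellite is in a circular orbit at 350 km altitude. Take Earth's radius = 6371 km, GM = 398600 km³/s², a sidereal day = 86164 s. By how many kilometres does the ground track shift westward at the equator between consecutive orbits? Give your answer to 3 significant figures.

Semi-major axis a = 6371 + 350 = 6721 km. Period T = 2π√(a³/μ) = 2π√(6721³/398600) = 5483.6 s = 91.39 min.
During one orbit Earth rotates (5483.6 / 86164) × 360° = 22.91°.
At the equator that is 22.91° × (2π·6371/360) km/° = 22.91 × 111.2 = 2548 km.

2550 km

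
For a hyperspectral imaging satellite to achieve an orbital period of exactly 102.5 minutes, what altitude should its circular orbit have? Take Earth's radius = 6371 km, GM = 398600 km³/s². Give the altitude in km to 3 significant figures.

T = 102.5 min = 6150.0 s.
From T = 2π√(a³/μ): a = (μ T²/4π²)^(1/3) = (398600 × 6150.0² / 4π²)^(1/3) = 7255 km.
Altitude h = a − R = 7255 − 6371 = 884 km.

884 km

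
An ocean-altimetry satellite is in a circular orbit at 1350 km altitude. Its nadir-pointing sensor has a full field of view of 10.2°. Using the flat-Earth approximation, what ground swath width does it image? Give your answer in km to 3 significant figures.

241 km

Half-angle = 10.2°/2 = 5.1°.
Swath width ≈ 2h·tan(θ/2) = 2 × 1350 × tan(5.1°) = 241.0 km.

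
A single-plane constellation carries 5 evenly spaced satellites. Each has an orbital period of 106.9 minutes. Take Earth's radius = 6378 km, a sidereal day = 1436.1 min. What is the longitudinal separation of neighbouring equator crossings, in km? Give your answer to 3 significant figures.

597 km

T = 106.9 min = 6414.0 s.
Single-satellite node shift = (6414.0/86166) × 360° = 26.80°.
With 5 satellites evenly phased, successive equator crossings are 26.80/5 = 5.360° apart.
That is 5.360 × 111.3 = 597 km at the equator.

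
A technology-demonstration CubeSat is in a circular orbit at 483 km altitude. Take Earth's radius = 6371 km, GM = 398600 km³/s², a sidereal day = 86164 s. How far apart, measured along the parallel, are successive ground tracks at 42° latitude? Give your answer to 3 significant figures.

Semi-major axis a = 6371 + 483 = 6854 km. Period T = 2π√(a³/μ) = 2π√(6854³/398600) = 5647.1 s = 94.12 min.
Node shift per orbit = (5647.1/86164) × 360° = 23.59°.
Equatorial spacing = 23.59 × 111.2 km/° = 2624 km.
At 42° latitude, spacing = 2624 × cos(42°) = 1950 km.

1950 km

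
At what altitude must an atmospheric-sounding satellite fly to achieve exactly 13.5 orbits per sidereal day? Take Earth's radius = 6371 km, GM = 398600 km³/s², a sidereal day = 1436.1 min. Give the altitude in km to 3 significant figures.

1070 km

Required period T = 86166 / 13.5 = 6382.7 s.
From T = 2π√(a³/μ): a = (μ T²/4π²)^(1/3) = (398600 × 6382.7² / 4π²)^(1/3) = 7437 km.
Altitude h = a − R = 7437 − 6371 = 1066 km.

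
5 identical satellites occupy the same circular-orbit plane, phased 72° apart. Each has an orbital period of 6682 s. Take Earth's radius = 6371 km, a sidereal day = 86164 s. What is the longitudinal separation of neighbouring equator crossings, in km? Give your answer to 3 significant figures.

621 km

Single-satellite node shift = (6682.0/86164) × 360° = 27.92°.
With 5 satellites evenly phased, successive equator crossings are 27.92/5 = 5.584° apart.
That is 5.584 × 111.2 = 621 km at the equator.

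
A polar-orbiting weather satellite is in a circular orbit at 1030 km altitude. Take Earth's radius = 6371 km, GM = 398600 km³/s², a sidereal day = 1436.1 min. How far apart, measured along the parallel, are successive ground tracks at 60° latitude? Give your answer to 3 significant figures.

Semi-major axis a = 6371 + 1030 = 7401 km. Period T = 2π√(a³/μ) = 2π√(7401³/398600) = 6336.5 s = 105.61 min.
Node shift per orbit = (6336.5/86166) × 360° = 26.47°.
Equatorial spacing = 26.47 × 111.2 km/° = 2944 km.
At 60° latitude, spacing = 2944 × cos(60°) = 1472 km.

1470 km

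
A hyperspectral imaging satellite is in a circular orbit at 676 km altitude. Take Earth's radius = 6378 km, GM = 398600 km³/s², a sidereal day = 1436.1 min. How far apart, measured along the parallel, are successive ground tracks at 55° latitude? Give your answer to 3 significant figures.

1570 km

Semi-major axis a = 6378 + 676 = 7054 km. Period T = 2π√(a³/μ) = 2π√(7054³/398600) = 5896.1 s = 98.27 min.
Node shift per orbit = (5896.1/86166) × 360° = 24.63°.
Equatorial spacing = 24.63 × 111.3 km/° = 2742 km.
At 55° latitude, spacing = 2742 × cos(55°) = 1573 km.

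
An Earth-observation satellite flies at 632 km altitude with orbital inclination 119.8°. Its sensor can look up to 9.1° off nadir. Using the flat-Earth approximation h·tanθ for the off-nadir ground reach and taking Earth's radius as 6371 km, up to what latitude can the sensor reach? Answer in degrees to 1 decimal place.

61.1°

Retrograde orbit: the ground track reaches ±(180° − i) = ±(180 − 119.8) = ±60.2°.
Sensor half-swath on the ground ≈ 632·tan(9.1°) = 101 km = 0.91° of latitude.
Maximum observable latitude ≈ 60.2 + 0.91 = 61.1°.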